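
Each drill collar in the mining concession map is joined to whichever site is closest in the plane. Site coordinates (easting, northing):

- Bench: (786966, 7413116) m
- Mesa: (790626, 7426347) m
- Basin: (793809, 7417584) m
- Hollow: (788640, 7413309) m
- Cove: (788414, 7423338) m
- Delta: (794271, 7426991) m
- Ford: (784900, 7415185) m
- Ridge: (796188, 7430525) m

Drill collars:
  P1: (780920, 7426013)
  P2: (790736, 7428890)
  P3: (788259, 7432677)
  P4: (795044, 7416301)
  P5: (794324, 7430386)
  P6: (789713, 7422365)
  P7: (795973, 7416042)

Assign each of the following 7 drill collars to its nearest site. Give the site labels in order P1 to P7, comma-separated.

P1 → Cove (d²=63315661.00)
P2 → Mesa (d²=6478949.00)
P3 → Mesa (d²=45671589.00)
P4 → Basin (d²=3171314.00)
P5 → Ridge (d²=3493817.00)
P6 → Cove (d²=2634130.00)
P7 → Basin (d²=7060660.00)

Cove, Mesa, Mesa, Basin, Ridge, Cove, Basin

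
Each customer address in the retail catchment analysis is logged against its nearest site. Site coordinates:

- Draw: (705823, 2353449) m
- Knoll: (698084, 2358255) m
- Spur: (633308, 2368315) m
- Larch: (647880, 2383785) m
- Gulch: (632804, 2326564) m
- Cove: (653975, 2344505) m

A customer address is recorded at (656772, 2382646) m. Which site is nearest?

Squared distances to each site:
Draw: 3258465410.000; Knoll: 2301602225.000; Spur: 755936857.000; Larch: 80364985.000; Gulch: 3719655748.000; Cove: 1462559090.000.
Minimum at Larch.

Larch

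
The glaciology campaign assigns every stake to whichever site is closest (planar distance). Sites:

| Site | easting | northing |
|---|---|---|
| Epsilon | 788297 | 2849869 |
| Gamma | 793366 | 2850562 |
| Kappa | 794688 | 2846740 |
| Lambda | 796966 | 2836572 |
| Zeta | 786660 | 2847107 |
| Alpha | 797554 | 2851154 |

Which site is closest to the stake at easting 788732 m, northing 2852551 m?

Epsilon

Squared distances to each site:
Epsilon: 7382349.000; Gamma: 25430077.000; Kappa: 69241657.000; Lambda: 323127197.000; Zeta: 33930320.000; Alpha: 79779293.000.
Minimum at Epsilon.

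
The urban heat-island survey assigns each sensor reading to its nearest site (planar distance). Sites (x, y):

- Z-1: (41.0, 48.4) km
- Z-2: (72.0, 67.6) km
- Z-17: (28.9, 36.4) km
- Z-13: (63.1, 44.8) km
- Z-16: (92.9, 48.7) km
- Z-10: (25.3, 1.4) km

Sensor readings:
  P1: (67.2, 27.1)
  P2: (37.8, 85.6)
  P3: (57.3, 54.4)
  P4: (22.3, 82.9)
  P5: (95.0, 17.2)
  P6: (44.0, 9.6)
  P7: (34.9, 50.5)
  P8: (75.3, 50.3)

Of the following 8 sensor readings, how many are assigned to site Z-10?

1

P1 → Z-13
P2 → Z-1
P3 → Z-13
P4 → Z-1
P5 → Z-16
P6 → Z-10
P7 → Z-1
P8 → Z-13
1 of the 8 goes to Z-10.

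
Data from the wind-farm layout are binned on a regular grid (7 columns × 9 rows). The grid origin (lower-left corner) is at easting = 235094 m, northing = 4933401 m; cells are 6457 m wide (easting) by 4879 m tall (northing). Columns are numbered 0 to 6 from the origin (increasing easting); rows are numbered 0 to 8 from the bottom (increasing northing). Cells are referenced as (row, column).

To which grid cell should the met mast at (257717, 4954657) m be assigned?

Column index: ⌊(257717 − 235094) / 6457⌋ = ⌊3.504⌋ = 3
Row offset from origin: ⌊(4954657 − 4933401) / 4879⌋ = ⌊4.357⌋ = 4 → row 4

(4, 3)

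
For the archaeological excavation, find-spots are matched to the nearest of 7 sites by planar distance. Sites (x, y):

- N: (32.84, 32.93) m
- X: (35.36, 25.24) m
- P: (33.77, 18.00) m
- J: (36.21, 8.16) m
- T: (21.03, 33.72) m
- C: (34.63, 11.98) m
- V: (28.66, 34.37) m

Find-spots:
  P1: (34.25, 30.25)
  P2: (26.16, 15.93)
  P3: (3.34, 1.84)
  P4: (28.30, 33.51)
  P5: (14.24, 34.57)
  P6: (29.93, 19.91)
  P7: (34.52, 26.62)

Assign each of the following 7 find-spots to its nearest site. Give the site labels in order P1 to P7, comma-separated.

P1 → N (d²=9.17)
P2 → P (d²=62.20)
P3 → C (d²=1081.88)
P4 → V (d²=0.87)
P5 → T (d²=46.83)
P6 → P (d²=18.39)
P7 → X (d²=2.61)

N, P, C, V, T, P, X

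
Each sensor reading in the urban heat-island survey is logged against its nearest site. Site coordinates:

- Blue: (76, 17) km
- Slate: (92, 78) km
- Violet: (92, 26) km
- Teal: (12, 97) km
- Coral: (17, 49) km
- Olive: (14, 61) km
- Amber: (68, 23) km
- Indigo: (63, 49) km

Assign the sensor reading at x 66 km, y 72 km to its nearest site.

Indigo

Squared distances to each site:
Blue: 3125.000; Slate: 712.000; Violet: 2792.000; Teal: 3541.000; Coral: 2930.000; Olive: 2825.000; Amber: 2405.000; Indigo: 538.000.
Minimum at Indigo.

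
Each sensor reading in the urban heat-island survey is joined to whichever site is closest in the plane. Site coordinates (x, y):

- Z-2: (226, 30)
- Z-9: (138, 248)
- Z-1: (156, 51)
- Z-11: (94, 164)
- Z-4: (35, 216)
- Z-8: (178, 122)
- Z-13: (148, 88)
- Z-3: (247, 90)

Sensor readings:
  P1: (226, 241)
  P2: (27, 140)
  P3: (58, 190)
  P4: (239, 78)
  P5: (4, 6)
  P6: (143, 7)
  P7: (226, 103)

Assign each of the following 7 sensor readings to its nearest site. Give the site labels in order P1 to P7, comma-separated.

Z-9, Z-11, Z-4, Z-3, Z-1, Z-1, Z-3

P1 → Z-9 (d²=7793.00)
P2 → Z-11 (d²=5065.00)
P3 → Z-4 (d²=1205.00)
P4 → Z-3 (d²=208.00)
P5 → Z-1 (d²=25129.00)
P6 → Z-1 (d²=2105.00)
P7 → Z-3 (d²=610.00)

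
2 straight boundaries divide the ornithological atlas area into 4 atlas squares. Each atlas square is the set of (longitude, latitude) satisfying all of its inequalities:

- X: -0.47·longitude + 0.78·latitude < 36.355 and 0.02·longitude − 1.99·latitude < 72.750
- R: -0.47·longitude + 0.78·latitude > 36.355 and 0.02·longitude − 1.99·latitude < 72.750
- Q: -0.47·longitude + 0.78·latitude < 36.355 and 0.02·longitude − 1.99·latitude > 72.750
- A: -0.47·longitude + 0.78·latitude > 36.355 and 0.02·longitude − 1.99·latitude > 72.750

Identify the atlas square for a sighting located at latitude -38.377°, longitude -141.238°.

A

-0.47·-141.238 + 0.78·-38.377 = 36.448, which is > 36.355
0.02·-141.238 − 1.99·-38.377 = 73.545, which is > 72.750
This sign pattern matches A.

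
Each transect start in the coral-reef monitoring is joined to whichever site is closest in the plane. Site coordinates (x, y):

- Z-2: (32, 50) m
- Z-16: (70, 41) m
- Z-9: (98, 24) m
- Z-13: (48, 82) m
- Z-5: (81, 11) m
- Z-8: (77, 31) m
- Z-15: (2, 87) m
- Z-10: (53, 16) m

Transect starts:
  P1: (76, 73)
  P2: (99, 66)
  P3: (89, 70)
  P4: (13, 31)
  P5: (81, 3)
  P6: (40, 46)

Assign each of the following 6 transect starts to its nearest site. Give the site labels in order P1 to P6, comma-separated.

Z-13, Z-16, Z-16, Z-2, Z-5, Z-2

P1 → Z-13 (d²=865.00)
P2 → Z-16 (d²=1466.00)
P3 → Z-16 (d²=1202.00)
P4 → Z-2 (d²=722.00)
P5 → Z-5 (d²=64.00)
P6 → Z-2 (d²=80.00)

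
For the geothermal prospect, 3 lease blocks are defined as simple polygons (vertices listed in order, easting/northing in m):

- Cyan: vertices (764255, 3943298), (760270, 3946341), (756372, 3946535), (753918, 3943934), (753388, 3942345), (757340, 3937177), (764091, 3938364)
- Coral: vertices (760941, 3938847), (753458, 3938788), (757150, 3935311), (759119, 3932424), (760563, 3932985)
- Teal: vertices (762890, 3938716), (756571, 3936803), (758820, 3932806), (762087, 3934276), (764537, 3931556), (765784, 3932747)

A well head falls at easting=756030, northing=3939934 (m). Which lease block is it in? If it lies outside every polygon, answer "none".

Cast a ray rightward from (756030, 3939934). For each polygon, the edges (by vertex number in listed order) whose endpoints lie on opposite sides of northing = 3939934, where each meets that height, and whether that is right or left of the point:
Cyan: 5–6 at easting≈755231.7 (left), 7–1 at easting≈764143.2 (right) → 1 crossing.
Coral: no edge straddles that height → 0 crossings.
Teal: no edge straddles that height → 0 crossings.
Only Cyan has an odd count, so the point is inside Cyan.

Cyan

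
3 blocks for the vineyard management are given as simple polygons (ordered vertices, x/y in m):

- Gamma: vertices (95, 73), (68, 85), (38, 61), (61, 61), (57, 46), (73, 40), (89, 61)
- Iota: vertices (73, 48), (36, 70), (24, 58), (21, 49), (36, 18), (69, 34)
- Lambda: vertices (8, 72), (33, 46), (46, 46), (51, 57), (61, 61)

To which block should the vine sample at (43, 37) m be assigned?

Iota

Cast a ray rightward from (43, 37). For each polygon, the edges (by vertex number in listed order) whose endpoints lie on opposite sides of y = 37, where each meets that height, and whether that is right or left of the point:
Gamma: no edge straddles that height → 0 crossings.
Iota: 4–5 at x≈26.8 (left), 6–1 at x≈69.9 (right) → 1 crossing.
Lambda: no edge straddles that height → 0 crossings.
Only Iota has an odd count, so the point is inside Iota.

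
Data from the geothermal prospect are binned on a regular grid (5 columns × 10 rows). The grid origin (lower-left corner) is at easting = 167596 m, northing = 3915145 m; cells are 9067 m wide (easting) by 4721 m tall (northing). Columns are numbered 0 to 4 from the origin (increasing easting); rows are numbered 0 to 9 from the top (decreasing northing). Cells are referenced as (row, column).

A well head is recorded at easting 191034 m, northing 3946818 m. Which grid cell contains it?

Column index: ⌊(191034 − 167596) / 9067⌋ = ⌊2.585⌋ = 2
Row offset from origin: ⌊(3946818 − 3915145) / 4721⌋ = ⌊6.709⌋ = 6 → row 3 (counted from top)

(3, 2)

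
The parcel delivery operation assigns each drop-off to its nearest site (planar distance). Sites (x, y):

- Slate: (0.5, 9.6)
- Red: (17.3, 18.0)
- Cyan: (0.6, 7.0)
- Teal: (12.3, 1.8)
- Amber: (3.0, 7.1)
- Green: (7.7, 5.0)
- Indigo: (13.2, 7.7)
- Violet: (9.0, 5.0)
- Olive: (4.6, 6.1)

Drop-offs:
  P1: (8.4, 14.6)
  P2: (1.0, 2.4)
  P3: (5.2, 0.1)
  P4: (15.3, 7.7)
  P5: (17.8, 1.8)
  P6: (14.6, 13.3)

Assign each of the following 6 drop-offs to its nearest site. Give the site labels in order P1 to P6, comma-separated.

P1 → Indigo (d²=70.65)
P2 → Cyan (d²=21.32)
P3 → Green (d²=30.26)
P4 → Indigo (d²=4.41)
P5 → Teal (d²=30.25)
P6 → Red (d²=29.38)

Indigo, Cyan, Green, Indigo, Teal, Red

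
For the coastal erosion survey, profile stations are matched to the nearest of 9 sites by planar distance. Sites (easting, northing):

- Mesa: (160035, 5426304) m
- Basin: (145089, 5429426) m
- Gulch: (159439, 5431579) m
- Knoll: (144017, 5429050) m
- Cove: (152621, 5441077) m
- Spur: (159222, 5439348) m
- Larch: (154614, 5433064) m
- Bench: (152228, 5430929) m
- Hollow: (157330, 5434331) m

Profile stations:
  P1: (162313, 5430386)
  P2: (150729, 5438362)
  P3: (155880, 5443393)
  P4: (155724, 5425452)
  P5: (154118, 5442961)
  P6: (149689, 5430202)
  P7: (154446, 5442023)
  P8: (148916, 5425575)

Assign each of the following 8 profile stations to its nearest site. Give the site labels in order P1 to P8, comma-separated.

P1 → Gulch (d²=9683125.00)
P2 → Cove (d²=10950889.00)
P3 → Cove (d²=15984937.00)
P4 → Mesa (d²=19310625.00)
P5 → Cove (d²=5790465.00)
P6 → Bench (d²=6975050.00)
P7 → Cove (d²=4225541.00)
P8 → Basin (d²=29476130.00)

Gulch, Cove, Cove, Mesa, Cove, Bench, Cove, Basin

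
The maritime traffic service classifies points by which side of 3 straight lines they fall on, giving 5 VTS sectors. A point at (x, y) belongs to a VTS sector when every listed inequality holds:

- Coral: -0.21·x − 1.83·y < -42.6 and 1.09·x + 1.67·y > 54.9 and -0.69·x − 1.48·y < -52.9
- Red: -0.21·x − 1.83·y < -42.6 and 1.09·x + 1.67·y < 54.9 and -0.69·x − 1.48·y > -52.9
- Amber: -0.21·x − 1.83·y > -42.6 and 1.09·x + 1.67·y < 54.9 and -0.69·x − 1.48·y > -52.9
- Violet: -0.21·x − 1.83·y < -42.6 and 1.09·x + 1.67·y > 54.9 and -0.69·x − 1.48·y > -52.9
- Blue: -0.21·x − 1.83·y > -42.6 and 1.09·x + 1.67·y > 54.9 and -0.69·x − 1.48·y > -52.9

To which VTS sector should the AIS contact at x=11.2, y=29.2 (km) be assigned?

-0.21·11.2 − 1.83·29.2 = -55.788, which is < -42.6
1.09·11.2 + 1.67·29.2 = 60.972, which is > 54.9
-0.69·11.2 − 1.48·29.2 = -50.944, which is > -52.9
This sign pattern matches Violet.

Violet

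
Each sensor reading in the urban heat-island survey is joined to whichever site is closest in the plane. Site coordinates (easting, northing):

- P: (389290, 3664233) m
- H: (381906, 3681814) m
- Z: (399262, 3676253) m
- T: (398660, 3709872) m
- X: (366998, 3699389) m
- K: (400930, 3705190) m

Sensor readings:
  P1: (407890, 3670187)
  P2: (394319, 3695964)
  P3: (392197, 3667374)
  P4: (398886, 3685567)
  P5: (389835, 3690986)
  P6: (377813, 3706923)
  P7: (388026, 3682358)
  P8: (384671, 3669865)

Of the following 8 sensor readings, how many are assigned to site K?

1

P1 → Z
P2 → K
P3 → P
P4 → Z
P5 → H
P6 → X
P7 → H
P8 → P
1 of the 8 goes to K.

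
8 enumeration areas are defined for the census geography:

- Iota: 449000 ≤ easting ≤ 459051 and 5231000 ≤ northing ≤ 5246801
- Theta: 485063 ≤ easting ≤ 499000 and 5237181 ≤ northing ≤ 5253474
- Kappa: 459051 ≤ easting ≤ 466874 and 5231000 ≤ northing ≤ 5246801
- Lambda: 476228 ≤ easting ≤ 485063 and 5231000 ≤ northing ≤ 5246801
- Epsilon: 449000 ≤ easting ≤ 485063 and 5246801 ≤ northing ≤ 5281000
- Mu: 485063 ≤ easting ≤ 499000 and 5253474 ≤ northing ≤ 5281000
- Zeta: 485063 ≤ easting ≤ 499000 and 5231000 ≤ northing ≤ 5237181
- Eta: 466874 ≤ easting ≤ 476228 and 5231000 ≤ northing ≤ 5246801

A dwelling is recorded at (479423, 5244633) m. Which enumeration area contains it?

Lambda

The point has easting = 479423 and northing = 5244633.
Only Lambda satisfies 476228 ≤ easting ≤ 485063 and 5231000 ≤ northing ≤ 5246801.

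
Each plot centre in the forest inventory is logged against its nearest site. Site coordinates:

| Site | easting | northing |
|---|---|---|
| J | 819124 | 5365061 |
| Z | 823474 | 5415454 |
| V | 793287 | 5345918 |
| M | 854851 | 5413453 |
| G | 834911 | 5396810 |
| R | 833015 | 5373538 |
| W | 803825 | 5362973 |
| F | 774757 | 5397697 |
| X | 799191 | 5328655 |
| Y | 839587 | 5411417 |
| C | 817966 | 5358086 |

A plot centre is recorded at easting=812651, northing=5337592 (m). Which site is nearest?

Squared distances to each site:
J: 796445690.000; Z: 6179628373.000; V: 444286772.000; M: 7535731321.000; G: 4002279124.000; R: 1706807412.000; W: 722093437.000; F: 5048566261.000; X: 261041569.000; Y: 6175678721.000; C: 448253261.000.
Minimum at X.

X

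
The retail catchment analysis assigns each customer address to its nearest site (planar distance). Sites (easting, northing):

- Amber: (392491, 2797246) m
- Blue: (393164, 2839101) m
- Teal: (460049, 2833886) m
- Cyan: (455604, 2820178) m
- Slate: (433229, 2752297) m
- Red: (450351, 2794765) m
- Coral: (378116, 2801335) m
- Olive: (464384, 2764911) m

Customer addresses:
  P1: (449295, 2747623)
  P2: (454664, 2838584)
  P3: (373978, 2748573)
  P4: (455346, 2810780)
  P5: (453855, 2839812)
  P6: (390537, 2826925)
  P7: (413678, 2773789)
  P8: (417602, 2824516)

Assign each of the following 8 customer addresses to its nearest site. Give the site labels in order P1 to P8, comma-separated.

P1 → Slate (d²=279962632.00)
P2 → Teal (d²=51069429.00)
P3 → Amber (d²=2711792098.00)
P4 → Cyan (d²=88388968.00)
P5 → Teal (d²=73483112.00)
P6 → Blue (d²=155156105.00)
P7 → Slate (d²=844147665.00)
P8 → Blue (d²=809938069.00)

Slate, Teal, Amber, Cyan, Teal, Blue, Slate, Blue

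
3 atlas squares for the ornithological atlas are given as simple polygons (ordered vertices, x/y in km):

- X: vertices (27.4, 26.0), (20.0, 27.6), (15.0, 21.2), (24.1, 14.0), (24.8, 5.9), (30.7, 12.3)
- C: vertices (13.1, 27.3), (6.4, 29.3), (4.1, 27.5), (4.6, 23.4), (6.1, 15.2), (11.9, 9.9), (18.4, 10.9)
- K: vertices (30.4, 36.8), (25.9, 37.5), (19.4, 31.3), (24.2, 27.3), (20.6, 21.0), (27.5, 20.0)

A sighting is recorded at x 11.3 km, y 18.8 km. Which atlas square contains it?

C

Cast a ray rightward from (11.3, 18.8). For each polygon, the edges (by vertex number in listed order) whose endpoints lie on opposite sides of y = 18.8, where each meets that height, and whether that is right or left of the point:
X: 3–4 at x≈18.03 (right), 6–1 at x≈29.13 (right) → 2 crossings.
C: 4–5 at x≈5.44 (left), 7–1 at x≈15.85 (right) → 1 crossing.
K: no edge straddles that height → 0 crossings.
Only C has an odd count, so the point is inside C.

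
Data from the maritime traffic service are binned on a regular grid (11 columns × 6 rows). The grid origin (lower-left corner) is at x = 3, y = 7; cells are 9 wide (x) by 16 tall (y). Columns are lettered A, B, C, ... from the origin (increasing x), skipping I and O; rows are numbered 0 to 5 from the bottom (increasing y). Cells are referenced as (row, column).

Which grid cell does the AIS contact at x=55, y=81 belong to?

(4, F)

Column index: ⌊(55 − 3) / 9⌋ = ⌊5.778⌋ = 5 → column F
Row offset from origin: ⌊(81 − 7) / 16⌋ = ⌊4.625⌋ = 4 → row 4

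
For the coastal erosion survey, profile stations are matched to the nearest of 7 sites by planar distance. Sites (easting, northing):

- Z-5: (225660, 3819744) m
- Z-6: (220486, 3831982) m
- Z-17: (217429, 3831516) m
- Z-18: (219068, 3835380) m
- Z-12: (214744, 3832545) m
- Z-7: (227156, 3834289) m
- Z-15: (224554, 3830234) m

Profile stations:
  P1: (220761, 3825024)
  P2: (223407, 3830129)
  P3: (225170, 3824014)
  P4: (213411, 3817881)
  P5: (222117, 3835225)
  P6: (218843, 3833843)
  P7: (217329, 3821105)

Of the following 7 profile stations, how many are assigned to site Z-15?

2

P1 → Z-15
P2 → Z-15
P3 → Z-5
P4 → Z-5
P5 → Z-18
P6 → Z-18
P7 → Z-5
2 of the 7 go to Z-15.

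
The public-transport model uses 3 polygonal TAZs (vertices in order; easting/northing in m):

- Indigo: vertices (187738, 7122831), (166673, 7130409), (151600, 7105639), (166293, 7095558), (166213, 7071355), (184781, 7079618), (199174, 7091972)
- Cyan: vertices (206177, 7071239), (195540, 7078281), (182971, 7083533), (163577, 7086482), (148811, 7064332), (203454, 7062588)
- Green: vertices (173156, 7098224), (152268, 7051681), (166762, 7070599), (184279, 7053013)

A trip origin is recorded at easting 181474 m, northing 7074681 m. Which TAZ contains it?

Cast a ray rightward from (181474, 7074681). For each polygon, the edges (by vertex number in listed order) whose endpoints lie on opposite sides of northing = 7074681, where each meets that height, and whether that is right or left of the point:
Indigo: 4–5 at easting≈166224.0 (left), 5–6 at easting≈173686.9 (left) → 0 crossings.
Cyan: 1–2 at easting≈200977.8 (right), 4–5 at easting≈155710.0 (left) → 1 crossing.
Green: 1–2 at easting≈162590.2 (left), 4–1 at easting≈178948.1 (left) → 0 crossings.
Only Cyan has an odd count, so the point is inside Cyan.

Cyan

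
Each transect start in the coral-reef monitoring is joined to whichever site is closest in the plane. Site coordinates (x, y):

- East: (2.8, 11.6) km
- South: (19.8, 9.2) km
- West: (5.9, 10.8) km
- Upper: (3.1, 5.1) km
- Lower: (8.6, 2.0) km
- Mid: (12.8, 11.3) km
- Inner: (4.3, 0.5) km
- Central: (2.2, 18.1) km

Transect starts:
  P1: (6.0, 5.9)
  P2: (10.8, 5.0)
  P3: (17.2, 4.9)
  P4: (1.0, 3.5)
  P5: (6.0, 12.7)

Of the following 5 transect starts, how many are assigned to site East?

0

P1 → Upper
P2 → Lower
P3 → South
P4 → Upper
P5 → West
0 of the 5 go to East.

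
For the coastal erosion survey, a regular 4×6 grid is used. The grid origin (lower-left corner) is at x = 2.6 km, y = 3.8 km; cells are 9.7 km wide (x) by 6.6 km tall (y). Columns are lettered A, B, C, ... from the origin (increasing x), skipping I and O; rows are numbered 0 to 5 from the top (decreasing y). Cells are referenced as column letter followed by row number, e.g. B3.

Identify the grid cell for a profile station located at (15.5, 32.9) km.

Column index: ⌊(15.5 − 2.6) / 9.7⌋ = ⌊1.330⌋ = 1 → column B
Row offset from origin: ⌊(32.9 − 3.8) / 6.6⌋ = ⌊4.409⌋ = 4 → row 1 (counted from top)

B1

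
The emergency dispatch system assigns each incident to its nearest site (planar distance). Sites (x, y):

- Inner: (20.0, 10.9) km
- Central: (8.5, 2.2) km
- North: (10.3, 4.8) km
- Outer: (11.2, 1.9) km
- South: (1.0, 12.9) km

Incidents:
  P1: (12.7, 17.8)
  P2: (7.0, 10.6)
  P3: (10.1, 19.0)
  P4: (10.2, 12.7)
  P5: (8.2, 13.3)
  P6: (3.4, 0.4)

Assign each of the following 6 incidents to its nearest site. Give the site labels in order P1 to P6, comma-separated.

Inner, South, South, North, South, Central

P1 → Inner (d²=100.90)
P2 → South (d²=41.29)
P3 → South (d²=120.02)
P4 → North (d²=62.42)
P5 → South (d²=52.00)
P6 → Central (d²=29.25)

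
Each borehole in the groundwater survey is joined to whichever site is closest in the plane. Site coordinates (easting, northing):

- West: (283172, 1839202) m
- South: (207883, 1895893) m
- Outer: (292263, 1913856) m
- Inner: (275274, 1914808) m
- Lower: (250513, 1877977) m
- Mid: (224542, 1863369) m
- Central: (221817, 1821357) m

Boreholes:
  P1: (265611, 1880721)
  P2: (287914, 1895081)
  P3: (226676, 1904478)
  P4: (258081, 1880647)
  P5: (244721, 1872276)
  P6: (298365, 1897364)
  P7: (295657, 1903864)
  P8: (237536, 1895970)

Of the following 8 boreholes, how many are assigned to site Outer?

P1 → Lower
P2 → Outer
P3 → South
P4 → Lower
P5 → Lower
P6 → Outer
P7 → Outer
P8 → Lower
3 of the 8 go to Outer.

3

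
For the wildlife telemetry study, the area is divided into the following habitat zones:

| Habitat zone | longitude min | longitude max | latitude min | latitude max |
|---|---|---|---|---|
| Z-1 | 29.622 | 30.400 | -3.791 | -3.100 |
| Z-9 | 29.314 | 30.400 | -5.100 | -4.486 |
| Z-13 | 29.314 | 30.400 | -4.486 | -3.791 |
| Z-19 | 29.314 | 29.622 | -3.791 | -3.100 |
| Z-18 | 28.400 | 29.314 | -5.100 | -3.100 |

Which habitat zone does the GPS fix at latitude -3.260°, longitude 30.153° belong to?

Z-1

The point has longitude = 30.153 and latitude = -3.260.
Only Z-1 satisfies 29.622 ≤ longitude ≤ 30.400 and -3.791 ≤ latitude ≤ -3.100.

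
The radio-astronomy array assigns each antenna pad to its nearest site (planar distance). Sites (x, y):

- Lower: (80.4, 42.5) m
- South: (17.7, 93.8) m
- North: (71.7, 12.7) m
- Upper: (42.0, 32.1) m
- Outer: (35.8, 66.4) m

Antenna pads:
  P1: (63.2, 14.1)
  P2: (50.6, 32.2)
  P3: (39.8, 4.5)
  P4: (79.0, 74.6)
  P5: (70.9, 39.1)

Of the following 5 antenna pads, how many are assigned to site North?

1

P1 → North
P2 → Upper
P3 → Upper
P4 → Lower
P5 → Lower
1 of the 5 goes to North.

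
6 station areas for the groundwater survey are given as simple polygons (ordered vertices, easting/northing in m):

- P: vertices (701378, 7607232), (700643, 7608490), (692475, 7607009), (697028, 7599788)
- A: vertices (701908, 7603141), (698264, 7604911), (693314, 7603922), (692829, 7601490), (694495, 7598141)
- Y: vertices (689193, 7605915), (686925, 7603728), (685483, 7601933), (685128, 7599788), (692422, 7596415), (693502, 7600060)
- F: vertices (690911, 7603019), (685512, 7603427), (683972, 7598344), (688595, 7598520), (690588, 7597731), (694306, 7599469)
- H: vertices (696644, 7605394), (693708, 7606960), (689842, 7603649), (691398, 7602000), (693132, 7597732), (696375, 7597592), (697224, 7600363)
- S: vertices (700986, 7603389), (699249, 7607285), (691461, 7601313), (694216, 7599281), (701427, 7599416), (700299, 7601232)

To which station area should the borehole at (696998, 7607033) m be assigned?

Cast a ray rightward from (696998, 7607033). For each polygon, the edges (by vertex number in listed order) whose endpoints lie on opposite sides of northing = 7607033, where each meets that height, and whether that is right or left of the point:
P: 2–3 at easting≈692607.4 (left), 4–1 at easting≈701261.7 (right) → 1 crossing.
A: no edge straddles that height → 0 crossings.
Y: no edge straddles that height → 0 crossings.
F: no edge straddles that height → 0 crossings.
H: no edge straddles that height → 0 crossings.
S: 1–2 at easting≈699361.4 (right), 2–3 at easting≈698920.4 (right) → 2 crossings.
Only P has an odd count, so the point is inside P.

P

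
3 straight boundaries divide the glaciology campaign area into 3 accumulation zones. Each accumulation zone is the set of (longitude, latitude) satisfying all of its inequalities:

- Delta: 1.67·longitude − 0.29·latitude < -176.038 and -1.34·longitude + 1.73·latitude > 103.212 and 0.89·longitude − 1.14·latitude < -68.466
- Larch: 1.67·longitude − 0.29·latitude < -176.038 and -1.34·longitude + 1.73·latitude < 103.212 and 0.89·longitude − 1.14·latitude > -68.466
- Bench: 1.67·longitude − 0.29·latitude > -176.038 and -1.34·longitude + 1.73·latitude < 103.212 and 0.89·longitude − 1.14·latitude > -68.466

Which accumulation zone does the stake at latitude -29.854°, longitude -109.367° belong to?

1.67·-109.367 − 0.29·-29.854 = -173.985, which is > -176.038
-1.34·-109.367 + 1.73·-29.854 = 94.904, which is < 103.212
0.89·-109.367 − 1.14·-29.854 = -63.303, which is > -68.466
This sign pattern matches Bench.

Bench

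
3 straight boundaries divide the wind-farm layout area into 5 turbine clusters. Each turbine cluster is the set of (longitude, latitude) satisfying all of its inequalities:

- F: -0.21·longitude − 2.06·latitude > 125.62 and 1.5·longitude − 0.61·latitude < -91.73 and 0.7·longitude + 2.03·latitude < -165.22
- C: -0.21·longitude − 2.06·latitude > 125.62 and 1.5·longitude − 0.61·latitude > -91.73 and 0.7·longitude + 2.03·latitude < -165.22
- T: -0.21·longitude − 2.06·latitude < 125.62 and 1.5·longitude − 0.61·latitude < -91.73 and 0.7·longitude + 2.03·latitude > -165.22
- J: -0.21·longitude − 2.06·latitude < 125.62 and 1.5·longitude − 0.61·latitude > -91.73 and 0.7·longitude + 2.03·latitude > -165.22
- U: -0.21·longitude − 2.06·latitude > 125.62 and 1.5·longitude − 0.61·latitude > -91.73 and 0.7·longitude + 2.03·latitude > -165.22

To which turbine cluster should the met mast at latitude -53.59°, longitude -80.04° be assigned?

-0.21·-80.04 − 2.06·-53.59 = 127.204, which is > 125.62
1.5·-80.04 − 0.61·-53.59 = -87.370, which is > -91.73
0.7·-80.04 + 2.03·-53.59 = -164.816, which is > -165.22
This sign pattern matches U.

U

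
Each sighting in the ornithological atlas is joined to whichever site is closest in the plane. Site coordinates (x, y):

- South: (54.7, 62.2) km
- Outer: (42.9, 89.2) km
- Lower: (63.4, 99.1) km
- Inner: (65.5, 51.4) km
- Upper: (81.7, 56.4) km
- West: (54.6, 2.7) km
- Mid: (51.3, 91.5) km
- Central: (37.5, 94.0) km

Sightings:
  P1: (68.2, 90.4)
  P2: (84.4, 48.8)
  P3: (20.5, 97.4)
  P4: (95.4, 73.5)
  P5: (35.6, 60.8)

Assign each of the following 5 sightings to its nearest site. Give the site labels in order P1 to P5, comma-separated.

Lower, Upper, Central, Upper, South

P1 → Lower (d²=98.73)
P2 → Upper (d²=65.05)
P3 → Central (d²=300.56)
P4 → Upper (d²=480.10)
P5 → South (d²=366.77)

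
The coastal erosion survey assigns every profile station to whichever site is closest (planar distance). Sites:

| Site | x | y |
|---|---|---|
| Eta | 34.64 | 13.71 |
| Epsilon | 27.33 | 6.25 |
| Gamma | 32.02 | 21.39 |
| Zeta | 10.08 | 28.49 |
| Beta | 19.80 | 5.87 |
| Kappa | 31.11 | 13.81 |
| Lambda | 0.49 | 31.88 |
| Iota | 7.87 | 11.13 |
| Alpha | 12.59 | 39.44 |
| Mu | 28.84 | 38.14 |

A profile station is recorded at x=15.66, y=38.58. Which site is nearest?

Alpha

Squared distances to each site:
Eta: 978.757; Epsilon: 1181.418; Gamma: 563.146; Zeta: 132.945; Beta: 1087.084; Kappa: 852.255; Lambda: 275.019; Iota: 814.187; Alpha: 10.165; Mu: 173.906.
Minimum at Alpha.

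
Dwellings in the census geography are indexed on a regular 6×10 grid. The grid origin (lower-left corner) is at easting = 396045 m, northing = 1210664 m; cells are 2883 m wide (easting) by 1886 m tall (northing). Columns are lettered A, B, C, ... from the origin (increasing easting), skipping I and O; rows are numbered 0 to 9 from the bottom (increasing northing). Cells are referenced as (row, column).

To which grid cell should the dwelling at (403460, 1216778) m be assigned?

Column index: ⌊(403460 − 396045) / 2883⌋ = ⌊2.572⌋ = 2 → column C
Row offset from origin: ⌊(1216778 − 1210664) / 1886⌋ = ⌊3.242⌋ = 3 → row 3

(3, C)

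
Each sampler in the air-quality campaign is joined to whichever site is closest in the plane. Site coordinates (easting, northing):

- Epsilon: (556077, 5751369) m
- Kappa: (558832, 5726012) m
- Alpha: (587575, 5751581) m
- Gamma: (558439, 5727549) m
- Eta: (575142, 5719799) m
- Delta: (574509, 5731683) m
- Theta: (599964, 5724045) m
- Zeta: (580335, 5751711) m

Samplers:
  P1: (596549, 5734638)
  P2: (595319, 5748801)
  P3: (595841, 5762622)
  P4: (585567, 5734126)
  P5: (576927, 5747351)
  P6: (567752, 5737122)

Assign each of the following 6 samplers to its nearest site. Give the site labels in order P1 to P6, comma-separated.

Theta, Alpha, Alpha, Delta, Zeta, Delta

P1 → Theta (d²=123873874.00)
P2 → Alpha (d²=67697936.00)
P3 → Alpha (d²=190230437.00)
P4 → Delta (d²=128247613.00)
P5 → Zeta (d²=30624064.00)
P6 → Delta (d²=75239770.00)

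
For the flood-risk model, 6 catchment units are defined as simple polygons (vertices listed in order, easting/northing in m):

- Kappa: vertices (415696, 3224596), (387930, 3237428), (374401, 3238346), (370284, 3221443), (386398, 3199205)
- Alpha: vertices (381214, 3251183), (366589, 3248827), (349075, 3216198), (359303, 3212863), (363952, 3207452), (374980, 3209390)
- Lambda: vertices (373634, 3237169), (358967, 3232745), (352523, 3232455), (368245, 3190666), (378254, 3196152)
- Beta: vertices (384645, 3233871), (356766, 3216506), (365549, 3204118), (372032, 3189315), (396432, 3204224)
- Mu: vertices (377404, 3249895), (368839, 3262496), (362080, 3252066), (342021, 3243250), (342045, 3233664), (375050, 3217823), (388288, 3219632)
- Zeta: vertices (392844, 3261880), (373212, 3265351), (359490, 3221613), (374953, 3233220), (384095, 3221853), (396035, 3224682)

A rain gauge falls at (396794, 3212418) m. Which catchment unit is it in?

Kappa

Cast a ray rightward from (396794, 3212418). For each polygon, the edges (by vertex number in listed order) whose endpoints lie on opposite sides of northing = 3212418, where each meets that height, and whether that is right or left of the point:
Kappa: 4–5 at easting≈376823.7 (left), 5–1 at easting≈401644.1 (right) → 1 crossing.
Alpha: 4–5 at easting≈359685.3 (left), 6–1 at easting≈375431.7 (left) → 0 crossings.
Lambda: 3–4 at easting≈360061.4 (left), 5–1 at easting≈376421.9 (left) → 0 crossings.
Beta: 2–3 at easting≈359664.4 (left), 5–1 at easting≈393174.2 (left) → 0 crossings.
Mu: no edge straddles that height → 0 crossings.
Zeta: no edge straddles that height → 0 crossings.
Only Kappa has an odd count, so the point is inside Kappa.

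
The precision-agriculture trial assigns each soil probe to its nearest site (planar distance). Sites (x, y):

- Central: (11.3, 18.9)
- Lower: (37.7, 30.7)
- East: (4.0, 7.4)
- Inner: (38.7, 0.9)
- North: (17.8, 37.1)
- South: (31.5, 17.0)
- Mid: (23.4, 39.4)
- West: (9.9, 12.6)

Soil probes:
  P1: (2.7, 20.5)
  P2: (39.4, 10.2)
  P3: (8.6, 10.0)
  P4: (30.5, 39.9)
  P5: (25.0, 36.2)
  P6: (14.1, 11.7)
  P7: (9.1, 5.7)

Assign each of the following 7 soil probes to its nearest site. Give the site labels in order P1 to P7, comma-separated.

P1 → Central (d²=76.52)
P2 → Inner (d²=86.98)
P3 → West (d²=8.45)
P4 → Mid (d²=50.66)
P5 → Mid (d²=12.80)
P6 → West (d²=18.45)
P7 → East (d²=28.90)

Central, Inner, West, Mid, Mid, West, East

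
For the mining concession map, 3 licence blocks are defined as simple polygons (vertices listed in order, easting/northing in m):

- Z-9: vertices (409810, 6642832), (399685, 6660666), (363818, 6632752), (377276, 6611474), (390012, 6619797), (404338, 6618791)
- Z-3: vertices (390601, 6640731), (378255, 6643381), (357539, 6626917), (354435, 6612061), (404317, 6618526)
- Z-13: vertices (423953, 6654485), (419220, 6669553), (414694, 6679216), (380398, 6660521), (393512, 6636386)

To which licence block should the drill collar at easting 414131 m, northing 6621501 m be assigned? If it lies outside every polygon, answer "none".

Cast a ray rightward from (414131, 6621501). For each polygon, the edges (by vertex number in listed order) whose endpoints lie on opposite sides of northing = 6621501, where each meets that height, and whether that is right or left of the point:
Z-9: 3–4 at easting≈370934.1 (left), 6–1 at easting≈404954.8 (left) → 0 crossings.
Z-3: 3–4 at easting≈356407.4 (left), 5–1 at easting≈402479.3 (left) → 0 crossings.
Z-13: no edge straddles that height → 0 crossings.
All counts are even, so the point lies outside every listed polygon.

none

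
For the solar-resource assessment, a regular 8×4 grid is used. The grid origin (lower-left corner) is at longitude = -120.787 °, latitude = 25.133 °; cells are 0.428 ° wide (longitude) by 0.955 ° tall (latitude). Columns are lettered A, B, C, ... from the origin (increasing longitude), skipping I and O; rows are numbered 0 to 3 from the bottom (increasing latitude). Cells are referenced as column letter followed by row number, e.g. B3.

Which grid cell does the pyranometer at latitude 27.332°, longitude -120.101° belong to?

Column index: ⌊(-120.101 − -120.787) / 0.428⌋ = ⌊1.603⌋ = 1 → column B
Row offset from origin: ⌊(27.332 − 25.133) / 0.955⌋ = ⌊2.303⌋ = 2 → row 2

B2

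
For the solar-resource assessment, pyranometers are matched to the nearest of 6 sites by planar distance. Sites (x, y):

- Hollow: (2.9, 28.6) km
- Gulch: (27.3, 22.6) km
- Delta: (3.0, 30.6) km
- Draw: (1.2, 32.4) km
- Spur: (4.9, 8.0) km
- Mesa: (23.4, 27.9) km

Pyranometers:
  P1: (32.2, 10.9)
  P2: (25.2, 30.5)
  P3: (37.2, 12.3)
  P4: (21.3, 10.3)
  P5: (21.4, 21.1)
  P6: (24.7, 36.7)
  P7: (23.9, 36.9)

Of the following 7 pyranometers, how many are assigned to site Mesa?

P1 → Gulch
P2 → Mesa
P3 → Gulch
P4 → Gulch
P5 → Gulch
P6 → Mesa
P7 → Mesa
3 of the 7 go to Mesa.

3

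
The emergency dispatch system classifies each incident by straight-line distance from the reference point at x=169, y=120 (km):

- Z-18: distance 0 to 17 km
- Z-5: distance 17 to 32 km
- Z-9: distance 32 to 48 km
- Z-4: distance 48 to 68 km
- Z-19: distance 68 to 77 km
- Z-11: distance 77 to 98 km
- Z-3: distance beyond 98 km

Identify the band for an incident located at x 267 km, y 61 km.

Z-3

Distance = √((267−169)² + (61−120)²) = √(9604.000 + 3481.000) = 114.390 km.
98 ≤ 114.390 < ∞ → Z-3.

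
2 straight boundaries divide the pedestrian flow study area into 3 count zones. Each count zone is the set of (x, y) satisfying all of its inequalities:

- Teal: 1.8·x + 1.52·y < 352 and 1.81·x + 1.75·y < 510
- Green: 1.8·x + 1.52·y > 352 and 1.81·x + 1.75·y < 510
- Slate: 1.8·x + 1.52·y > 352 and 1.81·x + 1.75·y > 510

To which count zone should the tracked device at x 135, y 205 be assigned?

Slate

1.8·135 + 1.52·205 = 554.600, which is > 352
1.81·135 + 1.75·205 = 603.100, which is > 510
This sign pattern matches Slate.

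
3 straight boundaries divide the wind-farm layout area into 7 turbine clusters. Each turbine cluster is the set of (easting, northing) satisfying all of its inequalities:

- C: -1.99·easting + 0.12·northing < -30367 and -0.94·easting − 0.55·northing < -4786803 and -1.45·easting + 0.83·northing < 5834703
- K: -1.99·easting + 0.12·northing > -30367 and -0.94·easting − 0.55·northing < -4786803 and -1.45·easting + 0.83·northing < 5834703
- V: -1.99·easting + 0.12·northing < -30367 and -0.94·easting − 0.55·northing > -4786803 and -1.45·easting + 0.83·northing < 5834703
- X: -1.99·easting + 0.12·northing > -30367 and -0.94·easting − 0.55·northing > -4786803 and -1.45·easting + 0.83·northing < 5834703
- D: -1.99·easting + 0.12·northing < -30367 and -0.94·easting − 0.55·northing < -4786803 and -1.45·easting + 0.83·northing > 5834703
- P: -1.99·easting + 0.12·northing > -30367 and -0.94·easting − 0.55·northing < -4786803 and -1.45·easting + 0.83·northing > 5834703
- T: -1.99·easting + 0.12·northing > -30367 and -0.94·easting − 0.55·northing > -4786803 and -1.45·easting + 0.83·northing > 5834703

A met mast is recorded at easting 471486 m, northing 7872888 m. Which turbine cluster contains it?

-1.99·471486 + 0.12·7872888 = 6489.420, which is > -30367
-0.94·471486 − 0.55·7872888 = -4773285.240, which is > -4786803
-1.45·471486 + 0.83·7872888 = 5850842.340, which is > 5834703
This sign pattern matches T.

T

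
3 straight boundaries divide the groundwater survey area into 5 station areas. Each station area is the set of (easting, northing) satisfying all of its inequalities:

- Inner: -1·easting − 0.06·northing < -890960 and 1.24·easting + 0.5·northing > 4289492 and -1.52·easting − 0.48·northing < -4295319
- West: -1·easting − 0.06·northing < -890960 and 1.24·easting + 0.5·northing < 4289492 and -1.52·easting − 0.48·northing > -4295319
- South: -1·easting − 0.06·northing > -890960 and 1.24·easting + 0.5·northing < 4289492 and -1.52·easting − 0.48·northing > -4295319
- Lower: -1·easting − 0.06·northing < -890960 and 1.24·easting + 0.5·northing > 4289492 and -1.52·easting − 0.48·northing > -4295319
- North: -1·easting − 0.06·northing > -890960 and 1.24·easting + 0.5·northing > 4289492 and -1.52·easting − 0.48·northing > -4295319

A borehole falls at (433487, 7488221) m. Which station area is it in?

South

-1·433487 − 0.06·7488221 = -882780.260, which is > -890960
1.24·433487 + 0.5·7488221 = 4281634.380, which is < 4289492
-1.52·433487 − 0.48·7488221 = -4253246.320, which is > -4295319
This sign pattern matches South.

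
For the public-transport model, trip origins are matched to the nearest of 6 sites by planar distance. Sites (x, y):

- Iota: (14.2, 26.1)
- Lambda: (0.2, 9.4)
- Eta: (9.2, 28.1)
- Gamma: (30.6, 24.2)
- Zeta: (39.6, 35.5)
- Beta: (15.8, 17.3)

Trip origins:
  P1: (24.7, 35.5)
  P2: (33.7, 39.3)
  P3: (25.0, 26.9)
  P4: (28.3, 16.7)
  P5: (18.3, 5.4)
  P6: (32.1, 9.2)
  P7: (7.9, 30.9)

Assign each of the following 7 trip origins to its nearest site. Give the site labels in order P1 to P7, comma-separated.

Gamma, Zeta, Gamma, Gamma, Beta, Gamma, Eta

P1 → Gamma (d²=162.50)
P2 → Zeta (d²=49.25)
P3 → Gamma (d²=38.65)
P4 → Gamma (d²=61.54)
P5 → Beta (d²=147.86)
P6 → Gamma (d²=227.25)
P7 → Eta (d²=9.53)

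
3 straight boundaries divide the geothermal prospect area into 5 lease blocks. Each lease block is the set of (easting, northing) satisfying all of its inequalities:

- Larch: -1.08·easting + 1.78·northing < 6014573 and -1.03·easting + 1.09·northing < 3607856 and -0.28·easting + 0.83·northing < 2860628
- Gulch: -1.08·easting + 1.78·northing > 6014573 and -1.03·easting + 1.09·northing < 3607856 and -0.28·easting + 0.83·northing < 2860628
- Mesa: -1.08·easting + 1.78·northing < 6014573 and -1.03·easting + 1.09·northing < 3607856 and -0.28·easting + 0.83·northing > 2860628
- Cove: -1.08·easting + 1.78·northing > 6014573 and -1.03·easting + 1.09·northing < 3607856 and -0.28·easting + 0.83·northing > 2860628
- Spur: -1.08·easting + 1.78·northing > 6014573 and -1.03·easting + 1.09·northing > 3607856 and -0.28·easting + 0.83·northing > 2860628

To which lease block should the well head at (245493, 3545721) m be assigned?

Spur

-1.08·245493 + 1.78·3545721 = 6046250.940, which is > 6014573
-1.03·245493 + 1.09·3545721 = 3611978.100, which is > 3607856
-0.28·245493 + 0.83·3545721 = 2874210.390, which is > 2860628
This sign pattern matches Spur.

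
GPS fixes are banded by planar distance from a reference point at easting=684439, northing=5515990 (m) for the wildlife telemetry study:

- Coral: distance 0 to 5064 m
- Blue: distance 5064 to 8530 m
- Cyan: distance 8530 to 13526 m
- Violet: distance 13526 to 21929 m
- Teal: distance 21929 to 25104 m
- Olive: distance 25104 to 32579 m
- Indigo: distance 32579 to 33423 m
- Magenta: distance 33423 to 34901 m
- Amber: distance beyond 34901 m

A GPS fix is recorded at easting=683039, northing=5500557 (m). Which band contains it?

Violet

Distance = √((683039−684439)² + (5500557−5515990)²) = √(1960000.000 + 238177489.000) = 15496.370 m.
13526 ≤ 15496.370 < 21929 → Violet.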